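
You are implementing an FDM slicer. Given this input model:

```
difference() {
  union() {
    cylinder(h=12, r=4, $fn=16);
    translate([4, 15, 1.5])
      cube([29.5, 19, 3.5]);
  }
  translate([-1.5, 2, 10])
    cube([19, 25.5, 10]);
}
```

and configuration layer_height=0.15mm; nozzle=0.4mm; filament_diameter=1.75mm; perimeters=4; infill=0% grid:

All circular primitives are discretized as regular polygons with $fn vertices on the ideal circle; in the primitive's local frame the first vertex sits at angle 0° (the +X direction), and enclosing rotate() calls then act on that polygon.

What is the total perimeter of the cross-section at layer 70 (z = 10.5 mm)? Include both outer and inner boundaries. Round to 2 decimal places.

At z = 10.5 mm: the r=4 cylinder gives a regular 16-gon of circumradius 4 (constant along its height) (perimeter = 2·16·4.000·sin(180°/16) = 24.97 mm); the cube at (4, 15) is not intersected at this z (z outside [1.5, 5]); Combining (union): only the r=4 cylinder is present, so the union is just that shape — boundary = 24.97 mm; the cube at (-1.5, 2) (footprint 19×25.5) is included at this height (perimeter 89.00 mm); Subtracting the remaining from the first: starting from that combined region, the 19×25.5 cube at (-1.5, 2) partially overlaps it — only the 7.47 mm² overlap (of its 484.50 mm²) is removed, clipping the outline — boundary = 25.91 mm. Overall, the cross-section is a single solid region. Total boundary length (outer) = 25.91 mm.

25.91 mm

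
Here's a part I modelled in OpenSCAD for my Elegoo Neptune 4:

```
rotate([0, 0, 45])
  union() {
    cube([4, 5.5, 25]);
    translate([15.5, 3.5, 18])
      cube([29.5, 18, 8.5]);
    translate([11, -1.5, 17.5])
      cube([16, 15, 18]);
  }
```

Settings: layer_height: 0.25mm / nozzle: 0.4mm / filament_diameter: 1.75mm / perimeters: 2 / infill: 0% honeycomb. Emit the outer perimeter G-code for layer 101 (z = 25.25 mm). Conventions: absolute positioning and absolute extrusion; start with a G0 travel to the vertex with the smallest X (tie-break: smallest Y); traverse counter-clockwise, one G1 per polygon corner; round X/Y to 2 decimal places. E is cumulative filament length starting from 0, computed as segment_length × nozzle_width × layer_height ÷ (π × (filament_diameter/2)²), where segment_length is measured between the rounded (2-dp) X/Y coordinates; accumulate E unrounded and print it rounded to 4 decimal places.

G0 X-4.24 Y26.16 Z25.25
G1 X1.41 Y20.51 E0.3322
G1 X-1.77 Y17.32 E0.5195
G1 X8.84 Y6.72 E1.1430
G1 X20.15 Y18.03 E1.8080
G1 X16.62 Y21.57 E2.0158
G1 X29.34 Y34.29 E2.7637
G1 X16.62 Y47.02 E3.5119
G1 X-4.24 Y26.16 E4.7384

At z = 25.25 mm: the cube is absent (z outside [0, 25]); the cube at (15.5, 3.5) (footprint 29.5×18) is included at this height; the cube at (11, -1.5) (footprint 16×15) is included at this height; Taking the union: the regions partially overlap (shared area 115.00 mm²), so overlapping operands fuse into one piece — 1 connected region; (rotated 45° about Z; rotation is an isometry so areas/perimeters/island counts are preserved). The outline is a single polygon with 8 vertices. Extrusion per mm of travel: 0.4 × 0.25 / (π × 0.875²) = 0.041575. Accumulating E over each segment gives final E = 4.7384.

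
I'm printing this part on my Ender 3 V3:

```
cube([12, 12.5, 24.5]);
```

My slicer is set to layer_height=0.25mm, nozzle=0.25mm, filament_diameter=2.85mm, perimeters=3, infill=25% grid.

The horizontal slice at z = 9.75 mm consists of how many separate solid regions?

At z = 9.75 mm: the cube (footprint 12×12.5) is included at this height. The result has 1 disconnected region.

1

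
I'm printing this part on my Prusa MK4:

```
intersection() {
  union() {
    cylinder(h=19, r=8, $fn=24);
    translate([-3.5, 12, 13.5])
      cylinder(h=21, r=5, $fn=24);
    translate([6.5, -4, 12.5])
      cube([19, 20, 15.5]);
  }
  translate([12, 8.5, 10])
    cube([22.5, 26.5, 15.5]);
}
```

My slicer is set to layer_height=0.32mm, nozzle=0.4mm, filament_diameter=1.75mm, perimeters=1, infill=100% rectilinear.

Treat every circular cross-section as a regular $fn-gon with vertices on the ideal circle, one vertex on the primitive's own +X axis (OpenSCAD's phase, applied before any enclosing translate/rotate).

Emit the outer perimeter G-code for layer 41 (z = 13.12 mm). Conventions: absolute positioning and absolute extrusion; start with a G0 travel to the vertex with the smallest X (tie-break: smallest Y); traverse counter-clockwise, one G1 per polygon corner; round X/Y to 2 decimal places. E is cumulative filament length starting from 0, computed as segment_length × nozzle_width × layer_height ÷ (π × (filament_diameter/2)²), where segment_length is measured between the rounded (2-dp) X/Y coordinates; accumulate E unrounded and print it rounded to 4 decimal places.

At z = 13.12 mm: the r=8 cylinder contributes a regular 24-gon of circumradius 8; the cylinder at (-3.5, 12) does not reach this height (z outside [13.5, 34.5]); the cube at (6.5, -4) (footprint 19×20) is included at this height; Taking the union: the regions partially overlap (shared area 8.96 mm²), so overlapping operands fuse into one piece — 1 connected region; the cube at (12, 8.5) is present — its section is the full 22.5×26.5 rectangle; Taking the intersection: the 22.5×26.5 cube at (12, 8.5) partially overlaps the result so far; clipping to the common part keeps 101.25 mm² — 1 connected region. The outline is a single polygon with 4 vertices. Extrusion per mm of travel: 0.4 × 0.32 / (π × 0.875²) = 0.053216. Accumulating E over each segment gives final E = 2.2351.

G0 X12.00 Y8.50 Z13.12
G1 X25.50 Y8.50 E0.7184
G1 X25.50 Y16.00 E1.1175
G1 X12.00 Y16.00 E1.8360
G1 X12.00 Y8.50 E2.2351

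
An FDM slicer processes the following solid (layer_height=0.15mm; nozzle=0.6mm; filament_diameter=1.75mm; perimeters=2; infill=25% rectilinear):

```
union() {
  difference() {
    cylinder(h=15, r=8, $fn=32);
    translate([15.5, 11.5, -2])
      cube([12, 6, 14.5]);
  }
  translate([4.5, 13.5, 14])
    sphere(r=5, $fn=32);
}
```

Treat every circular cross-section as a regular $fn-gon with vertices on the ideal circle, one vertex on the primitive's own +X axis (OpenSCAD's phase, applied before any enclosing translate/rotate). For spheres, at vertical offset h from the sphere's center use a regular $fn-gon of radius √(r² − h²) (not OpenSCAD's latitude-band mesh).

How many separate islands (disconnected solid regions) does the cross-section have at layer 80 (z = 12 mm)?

At z = 12 mm: the r=8 cylinder contributes a regular 32-gon of circumradius 8; the cube at (15.5, 11.5) (footprint 12×6) is included at this height; After the difference (first − rest): starting from the r=8 cylinder, the 12×6 cube at (15.5, 11.5) misses the remaining region (no effect) — 1 connected region; the r=5 sphere at (4.5, 13.5) slices to a regular 32-gon of circumradius 4.583 (√(r²−h²) with h=2 from center); Merging all regions: the 2 present regions are separate (no shared area or edge), so areas and boundary lengths simply add and each stays a separate island — 2 connected regions. Overall, the cross-section has 2 separate islands. Island count = 2.

2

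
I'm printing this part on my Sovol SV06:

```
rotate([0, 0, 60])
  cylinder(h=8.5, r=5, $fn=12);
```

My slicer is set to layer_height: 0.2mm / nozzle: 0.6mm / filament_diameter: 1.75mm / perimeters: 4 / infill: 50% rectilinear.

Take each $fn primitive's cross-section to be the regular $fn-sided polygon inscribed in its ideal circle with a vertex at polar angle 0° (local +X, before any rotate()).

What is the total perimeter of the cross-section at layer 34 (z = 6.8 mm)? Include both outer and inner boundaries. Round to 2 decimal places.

At z = 6.8 mm: the r=5 cylinder gives a regular 12-gon of circumradius 5 (constant along its height) (perimeter = 2·12·5.000·sin(180°/12) = 31.06 mm); (rotated 60° about Z; rotation is an isometry so areas/perimeters/island counts are preserved). Overall, the cross-section is a single solid region. Total boundary length (outer) = 31.06 mm.

31.06 mm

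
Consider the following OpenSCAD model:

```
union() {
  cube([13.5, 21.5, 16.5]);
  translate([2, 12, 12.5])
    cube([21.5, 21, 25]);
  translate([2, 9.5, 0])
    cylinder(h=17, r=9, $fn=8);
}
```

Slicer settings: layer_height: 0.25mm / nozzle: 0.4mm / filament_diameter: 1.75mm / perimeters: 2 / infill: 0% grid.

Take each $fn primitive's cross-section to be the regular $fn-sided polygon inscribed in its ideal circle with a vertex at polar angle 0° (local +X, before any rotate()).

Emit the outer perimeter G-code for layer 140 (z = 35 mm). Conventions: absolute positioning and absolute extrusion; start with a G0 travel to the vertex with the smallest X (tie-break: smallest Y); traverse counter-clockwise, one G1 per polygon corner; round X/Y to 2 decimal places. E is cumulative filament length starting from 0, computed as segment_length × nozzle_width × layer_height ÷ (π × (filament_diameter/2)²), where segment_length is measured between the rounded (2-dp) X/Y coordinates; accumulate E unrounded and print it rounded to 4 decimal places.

G0 X2.00 Y12.00 Z35.00
G1 X23.50 Y12.00 E0.8939
G1 X23.50 Y33.00 E1.7669
G1 X2.00 Y33.00 E2.6608
G1 X2.00 Y12.00 E3.5339

At z = 35 mm: the cube does not reach this height (z outside [0, 16.5]); the cube at (2, 12) is present — its section is the full 21.5×21 rectangle; the cylinder at (2, 9.5) does not reach this height (z outside [0, 17]); Merging all regions: only the 21.5×21 cube at (2, 12) is present, so the union is just that shape — 1 connected region. The outline is a single polygon with 4 vertices. Extrusion per mm of travel: 0.4 × 0.25 / (π × 0.875²) = 0.041575. Accumulating E over each segment gives final E = 3.5339.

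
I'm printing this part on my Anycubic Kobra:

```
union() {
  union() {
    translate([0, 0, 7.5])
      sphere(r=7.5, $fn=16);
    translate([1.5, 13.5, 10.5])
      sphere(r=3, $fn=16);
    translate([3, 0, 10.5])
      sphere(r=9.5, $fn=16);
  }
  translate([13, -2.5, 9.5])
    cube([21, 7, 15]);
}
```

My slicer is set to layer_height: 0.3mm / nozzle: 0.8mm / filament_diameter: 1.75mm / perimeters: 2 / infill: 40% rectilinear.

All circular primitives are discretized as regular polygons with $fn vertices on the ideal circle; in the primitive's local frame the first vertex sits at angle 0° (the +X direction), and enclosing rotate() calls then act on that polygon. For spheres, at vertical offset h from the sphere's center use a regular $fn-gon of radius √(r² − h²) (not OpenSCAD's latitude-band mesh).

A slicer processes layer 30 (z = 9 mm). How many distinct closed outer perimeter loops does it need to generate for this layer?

At z = 9 mm: the r=7.5 sphere slices to a regular 16-gon of circumradius 7.348 (√(r²−h²) with h=1.5 from center); the r=3 sphere at (1.5, 13.5) contributes a regular 16-gon of circumradius √(3²−1.5²) = 2.598; the r=9.5 sphere at (3, 0) slices to a regular 16-gon of circumradius 9.381 (√(r²−h²) with h=1.5 from center); Combining (union): the regions partially overlap (shared area 156.28 mm²), so overlapping operands fuse into one piece — 2 connected regions; the cube at (13, -2.5) is not intersected at this z (z outside [9.5, 24.5]); Taking the union: only the result so far is present, so the union is just that shape — 2 connected regions. The result has 2 disconnected regions.

2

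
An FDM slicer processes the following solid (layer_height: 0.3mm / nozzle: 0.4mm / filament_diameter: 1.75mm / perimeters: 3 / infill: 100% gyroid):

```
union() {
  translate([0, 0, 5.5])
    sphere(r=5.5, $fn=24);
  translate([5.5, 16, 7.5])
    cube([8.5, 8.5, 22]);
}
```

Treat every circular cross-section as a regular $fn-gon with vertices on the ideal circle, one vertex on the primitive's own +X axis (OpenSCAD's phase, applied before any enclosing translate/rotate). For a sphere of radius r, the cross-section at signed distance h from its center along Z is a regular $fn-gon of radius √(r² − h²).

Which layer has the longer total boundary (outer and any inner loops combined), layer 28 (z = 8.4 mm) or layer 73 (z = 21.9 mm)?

Layer 28 (z = 8.4): the sphere: section is a regular 24-gon, circumradius = √(r²−h²) = √(5.5²−2.9²) = 4.673 (perimeter = 2·24·4.673·sin(180°/24) = 29.28 mm); the cube at (5.5, 16) is present — its section is the full 8.5×8.5 rectangle (perimeter 34.00 mm); Merging all regions: the 2 present regions are separate (no shared area or edge), so areas and boundary lengths simply add and each stays a separate island — boundary = 63.28 mm. So its perimeter = 63.28 mm. Layer 73 (z = 21.9): the sphere is not intersected at this z (|z−center|=16.400 > r=5.5); the cube at (5.5, 16) is present — its section is the full 8.5×8.5 rectangle (perimeter 34.00 mm); Merging all regions: only the 8.5×8.5 cube at (5.5, 16) is present, so the union is just that shape — boundary = 34.00 mm. So its perimeter = 34.00 mm. Layer 28 is larger (63.28 vs 34.00 mm).

layer 28 (z = 8.4 mm)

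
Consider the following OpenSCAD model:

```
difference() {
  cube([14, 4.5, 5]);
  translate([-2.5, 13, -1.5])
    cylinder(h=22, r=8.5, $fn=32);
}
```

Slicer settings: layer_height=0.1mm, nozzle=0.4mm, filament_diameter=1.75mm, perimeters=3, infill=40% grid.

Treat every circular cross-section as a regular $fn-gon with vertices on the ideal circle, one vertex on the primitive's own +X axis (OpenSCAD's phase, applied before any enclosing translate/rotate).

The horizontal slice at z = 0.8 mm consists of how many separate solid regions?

At z = 0.8 mm: the 14×4.5 cube contributes its full rectangle; the r=8.5 cylinder at (-2.5, 13) contributes a regular 32-gon of circumradius 8.5; Subtracting the remaining from the first: starting from the 14×4.5 cube, the r=8.5 cylinder at (-2.5, 13) misses the remaining region (no effect) — 1 connected region. The result has 1 disconnected region.

1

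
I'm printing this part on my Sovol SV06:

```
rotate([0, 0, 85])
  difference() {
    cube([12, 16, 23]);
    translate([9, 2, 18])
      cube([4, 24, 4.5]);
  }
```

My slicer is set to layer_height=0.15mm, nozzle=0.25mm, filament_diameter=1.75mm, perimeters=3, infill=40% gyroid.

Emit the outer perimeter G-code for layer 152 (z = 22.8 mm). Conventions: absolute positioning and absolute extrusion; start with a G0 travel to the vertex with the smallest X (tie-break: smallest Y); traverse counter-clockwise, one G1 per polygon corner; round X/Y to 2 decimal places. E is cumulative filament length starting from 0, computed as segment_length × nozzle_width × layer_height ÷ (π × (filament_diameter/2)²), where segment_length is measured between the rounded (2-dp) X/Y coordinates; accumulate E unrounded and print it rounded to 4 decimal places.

G0 X-15.94 Y1.39 Z22.80
G1 X0.00 Y0.00 E0.2495
G1 X1.05 Y11.95 E0.4365
G1 X-14.89 Y13.35 E0.6860
G1 X-15.94 Y1.39 E0.8731

At z = 22.8 mm: the cube is present — its section is the full 12×16 rectangle; the cube at (9, 2) does not reach this height (z outside [18, 22.5]); After the difference (first − rest): none of the subtracted shapes is present at this height, so the 12×16 cube is unchanged — 1 connected region; (rotated 85° about Z; rotation is an isometry so areas/perimeters/island counts are preserved). The outline is a single polygon with 4 vertices. Extrusion per mm of travel: 0.25 × 0.15 / (π × 0.875²) = 0.015591. Accumulating E over each segment gives final E = 0.8731.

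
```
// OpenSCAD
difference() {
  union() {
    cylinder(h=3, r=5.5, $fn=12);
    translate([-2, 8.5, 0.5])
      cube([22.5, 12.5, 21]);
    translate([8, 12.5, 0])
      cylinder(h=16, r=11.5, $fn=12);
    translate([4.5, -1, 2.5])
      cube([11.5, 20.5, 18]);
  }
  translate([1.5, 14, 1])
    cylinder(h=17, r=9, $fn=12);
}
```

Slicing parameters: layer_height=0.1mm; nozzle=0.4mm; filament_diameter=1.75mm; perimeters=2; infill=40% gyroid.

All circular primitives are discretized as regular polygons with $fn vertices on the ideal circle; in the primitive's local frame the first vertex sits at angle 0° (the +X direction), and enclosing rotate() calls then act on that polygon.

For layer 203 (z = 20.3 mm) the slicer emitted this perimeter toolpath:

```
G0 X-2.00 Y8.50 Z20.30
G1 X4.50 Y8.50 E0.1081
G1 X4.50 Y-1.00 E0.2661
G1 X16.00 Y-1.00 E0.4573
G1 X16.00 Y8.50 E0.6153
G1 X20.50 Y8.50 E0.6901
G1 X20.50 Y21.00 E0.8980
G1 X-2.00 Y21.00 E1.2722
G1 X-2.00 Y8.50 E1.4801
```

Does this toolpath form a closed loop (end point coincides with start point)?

yes

Start point (G0): (-2.00, 8.50). End point (last G1): the path returns to the start — closed.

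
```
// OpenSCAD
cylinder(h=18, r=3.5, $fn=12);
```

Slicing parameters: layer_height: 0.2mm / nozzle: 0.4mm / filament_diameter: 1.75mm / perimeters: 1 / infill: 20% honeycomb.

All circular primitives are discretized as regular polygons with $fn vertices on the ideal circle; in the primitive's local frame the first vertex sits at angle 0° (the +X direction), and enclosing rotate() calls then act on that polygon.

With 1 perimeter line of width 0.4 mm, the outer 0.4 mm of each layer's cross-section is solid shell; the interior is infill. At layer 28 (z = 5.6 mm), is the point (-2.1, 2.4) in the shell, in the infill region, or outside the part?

At z = 5.6 mm: the cylinder: section is a regular 12-gon, circumradius r=3.5. Overall, the cross-section is a single solid region. The nearest boundary edge runs (-1.75, 3.03)→(-3.03, 1.75); distance from the point to it = 0.20 mm. The point is inside the cross-section, 0.20 mm from the nearest boundary — within the 0.4 mm shell band (1 × 0.4).

shell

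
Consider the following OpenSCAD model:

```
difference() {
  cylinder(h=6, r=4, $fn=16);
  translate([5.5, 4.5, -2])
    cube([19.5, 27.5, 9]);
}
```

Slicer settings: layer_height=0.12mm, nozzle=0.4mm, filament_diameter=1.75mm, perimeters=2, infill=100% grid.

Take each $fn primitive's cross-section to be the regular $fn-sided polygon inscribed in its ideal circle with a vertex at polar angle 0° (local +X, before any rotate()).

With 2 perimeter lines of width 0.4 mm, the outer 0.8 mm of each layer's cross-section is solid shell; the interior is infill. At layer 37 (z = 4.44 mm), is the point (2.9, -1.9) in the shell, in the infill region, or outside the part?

shell

At z = 4.44 mm: the r=4 cylinder gives a regular 16-gon of circumradius 4 (constant along its height); the 19.5×27.5 cube at (5.5, 4.5) contributes its full rectangle; Taking the first minus the rest: starting from the r=4 cylinder, the 19.5×27.5 cube at (5.5, 4.5) misses the remaining region (no effect) — 1 connected region. Overall, the cross-section is a single solid region. The nearest boundary edge runs (3.70, -1.53)→(2.83, -2.83); distance from the point to it = 0.46 mm. The point is inside the cross-section, 0.46 mm from the nearest boundary — within the 0.8 mm shell band (2 × 0.4).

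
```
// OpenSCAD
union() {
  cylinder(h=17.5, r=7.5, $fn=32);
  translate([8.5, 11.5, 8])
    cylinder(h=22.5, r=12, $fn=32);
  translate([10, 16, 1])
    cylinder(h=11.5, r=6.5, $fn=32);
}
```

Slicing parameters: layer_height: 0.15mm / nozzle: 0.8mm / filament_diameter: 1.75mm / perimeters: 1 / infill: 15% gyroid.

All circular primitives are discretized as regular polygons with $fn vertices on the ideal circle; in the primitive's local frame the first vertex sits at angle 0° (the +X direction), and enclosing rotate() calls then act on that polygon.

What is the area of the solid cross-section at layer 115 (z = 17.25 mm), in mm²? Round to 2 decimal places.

At z = 17.25 mm: the cylinder: section is a regular 32-gon, circumradius r=7.5 (area = (32/2)·7.500²·sin(360°/32) = 175.58 mm²); the cylinder at (8.5, 11.5): section is a regular 32-gon, circumradius r=12 (area = (32/2)·12.000²·sin(360°/32) = 449.49 mm²); the cylinder at (10, 16) is absent (z outside [1, 12.5]); Combining (union): the regions partially overlap — summed areas 625.07 mm² minus the doubly-counted overlap 44.62 mm² gives 580.45 mm² — area = 580.45 mm². Overall, the cross-section is a single solid region. Net area = 580.45 mm².

580.45 mm²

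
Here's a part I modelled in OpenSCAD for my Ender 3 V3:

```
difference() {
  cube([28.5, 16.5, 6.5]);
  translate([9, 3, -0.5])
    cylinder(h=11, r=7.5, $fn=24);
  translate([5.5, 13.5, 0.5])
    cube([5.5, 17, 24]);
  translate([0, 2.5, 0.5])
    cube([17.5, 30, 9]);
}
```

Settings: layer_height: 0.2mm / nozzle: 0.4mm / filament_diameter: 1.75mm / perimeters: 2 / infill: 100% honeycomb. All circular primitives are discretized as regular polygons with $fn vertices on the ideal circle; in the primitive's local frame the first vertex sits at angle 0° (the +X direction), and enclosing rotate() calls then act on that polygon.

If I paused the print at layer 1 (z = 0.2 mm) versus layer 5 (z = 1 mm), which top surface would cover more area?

layer 1 (z = 0.2 mm)

Layer 1 (z = 0.2): the cube is present — its section is the full 28.5×16.5 rectangle (area 470.25 mm²); the r=7.5 cylinder at (9, 3) contributes a regular 24-gon of circumradius 7.5 (area = (24/2)·7.500²·sin(360°/24) = 174.70 mm²); the cube at (5.5, 13.5) is absent (z outside [0.5, 24.5]); the cube at (0, 2.5) does not reach this height (z outside [0.5, 9.5]); Subtracting the remaining from the first: starting from the 28.5×16.5 cube (470.25 mm²), the r=7.5 cylinder at (9, 3) partially overlaps it — only the 130.85 mm² overlap (of its 174.70 mm²) is removed, clipping the outline — area = 339.40 mm². So its area = 339.40 mm². Layer 5 (z = 1): the cube (footprint 28.5×16.5) is included at this height (area 470.25 mm²); the r=7.5 cylinder at (9, 3) contributes a regular 24-gon of circumradius 7.5 (area = (24/2)·7.500²·sin(360°/24) = 174.70 mm²); the 5.5×17 cube at (5.5, 13.5) contributes its full rectangle (area 93.50 mm²); the 17.5×30 cube at (0, 2.5) contributes its full rectangle (area 525.00 mm²); Taking the first minus the rest: starting from the 28.5×16.5 cube (470.25 mm²), the r=7.5 cylinder at (9, 3) partially overlaps it — only the 130.85 mm² overlap (of its 174.70 mm²) is removed, clipping the outline; the 5.5×17 cube at (5.5, 13.5) partially overlaps it — only the 16.50 mm² overlap (of its 93.50 mm²) is removed, clipping the outline; the 17.5×30 cube at (0, 2.5) partially overlaps it — only the 133.68 mm² overlap (of its 525.00 mm²) is removed, clipping the outline — area = 189.22 mm². So its area = 189.22 mm². Layer 1 is larger (339.40 vs 189.22 mm²).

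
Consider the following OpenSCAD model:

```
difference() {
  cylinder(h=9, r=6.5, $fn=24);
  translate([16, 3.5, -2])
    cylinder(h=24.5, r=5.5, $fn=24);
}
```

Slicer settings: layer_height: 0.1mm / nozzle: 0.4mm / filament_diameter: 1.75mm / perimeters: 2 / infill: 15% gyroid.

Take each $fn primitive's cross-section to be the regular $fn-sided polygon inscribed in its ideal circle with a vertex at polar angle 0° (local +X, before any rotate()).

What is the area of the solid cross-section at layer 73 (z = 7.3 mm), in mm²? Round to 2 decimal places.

At z = 7.3 mm: the r=6.5 cylinder contributes a regular 24-gon of circumradius 6.5 (area = (24/2)·6.500²·sin(360°/24) = 131.22 mm²); the r=5.5 cylinder at (16, 3.5) gives a regular 24-gon of circumradius 5.5 (constant along its height) (area = (24/2)·5.500²·sin(360°/24) = 93.95 mm²); After the difference (first − rest): starting from the r=6.5 cylinder (131.22 mm²), the r=5.5 cylinder at (16, 3.5) misses the remaining region (no effect) — area = 131.22 mm². Overall, the cross-section is a single solid region. Net area = 131.22 mm².

131.22 mm²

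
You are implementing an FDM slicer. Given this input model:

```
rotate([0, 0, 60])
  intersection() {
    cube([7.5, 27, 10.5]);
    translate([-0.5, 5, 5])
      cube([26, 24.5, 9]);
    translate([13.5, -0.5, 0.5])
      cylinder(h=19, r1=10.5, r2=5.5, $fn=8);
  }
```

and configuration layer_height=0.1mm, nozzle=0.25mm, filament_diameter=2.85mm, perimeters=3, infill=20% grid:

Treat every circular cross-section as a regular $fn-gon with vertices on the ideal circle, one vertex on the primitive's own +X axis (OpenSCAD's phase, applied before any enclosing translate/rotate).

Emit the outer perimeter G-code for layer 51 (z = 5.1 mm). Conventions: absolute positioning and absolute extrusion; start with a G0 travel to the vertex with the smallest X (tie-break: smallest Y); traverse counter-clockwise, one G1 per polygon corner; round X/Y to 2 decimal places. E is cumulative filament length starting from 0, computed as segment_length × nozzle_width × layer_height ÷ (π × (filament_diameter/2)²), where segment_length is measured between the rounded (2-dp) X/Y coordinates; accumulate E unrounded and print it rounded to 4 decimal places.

G0 X-1.79 Y9.04 Z5.10
G1 X-1.09 Y8.12 E0.0045
G1 X-0.58 Y9.00 E0.0085
G1 X-1.71 Y9.65 E0.0136
G1 X-1.79 Y9.04 E0.0160

At z = 5.1 mm: the 7.5×27 cube contributes its full rectangle; the cube at (-0.5, 5) (footprint 26×24.5) is included at this height; the cone at (13.5, -0.5) (r1=10.5→r2=5.5) has section circumradius 9.289 here — a regular 8-gon; After intersecting: the 26×24.5 cube at (-0.5, 5) partially overlaps the 7.5×27 cube; clipping to the common part keeps 165.00 mm²; the cone at (13.5, -0.5) partially overlaps the running intersection; clipping to the common part keeps 0.91 mm² — 1 connected region; (whole slice rotated 60° about Z — lengths, areas and connectivity unchanged). The outline is a single polygon with 4 vertices. Extrusion per mm of travel: 0.25 × 0.1 / (π × 1.425²) = 0.003919. Accumulating E over each segment gives final E = 0.0160.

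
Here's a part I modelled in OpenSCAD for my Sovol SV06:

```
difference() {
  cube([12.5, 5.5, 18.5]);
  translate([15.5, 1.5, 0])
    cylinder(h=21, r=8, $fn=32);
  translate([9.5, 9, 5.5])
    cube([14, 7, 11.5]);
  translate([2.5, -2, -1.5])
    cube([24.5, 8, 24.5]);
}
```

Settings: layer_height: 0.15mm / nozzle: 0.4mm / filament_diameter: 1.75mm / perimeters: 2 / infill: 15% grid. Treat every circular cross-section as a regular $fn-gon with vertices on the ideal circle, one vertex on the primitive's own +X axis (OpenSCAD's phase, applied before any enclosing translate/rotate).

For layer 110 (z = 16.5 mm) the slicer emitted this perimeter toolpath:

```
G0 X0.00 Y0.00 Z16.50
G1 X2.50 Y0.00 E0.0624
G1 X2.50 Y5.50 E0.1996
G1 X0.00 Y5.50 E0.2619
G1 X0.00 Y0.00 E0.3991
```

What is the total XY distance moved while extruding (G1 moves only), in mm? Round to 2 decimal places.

16.00 mm

Sum the Euclidean lengths of each G1 segment: total = 16.00 mm.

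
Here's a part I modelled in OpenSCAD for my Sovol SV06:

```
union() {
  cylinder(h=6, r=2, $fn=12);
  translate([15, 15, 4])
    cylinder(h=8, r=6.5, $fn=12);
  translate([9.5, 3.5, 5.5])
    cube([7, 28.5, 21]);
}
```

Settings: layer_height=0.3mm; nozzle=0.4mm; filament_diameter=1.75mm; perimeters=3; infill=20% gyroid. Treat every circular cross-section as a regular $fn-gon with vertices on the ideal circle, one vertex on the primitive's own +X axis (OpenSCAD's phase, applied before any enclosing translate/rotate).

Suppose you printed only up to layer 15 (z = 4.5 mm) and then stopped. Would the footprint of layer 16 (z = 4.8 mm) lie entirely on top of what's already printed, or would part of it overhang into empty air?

entirely on top

Compare the two slices. At z = 4.5: the cylinder: section is a regular 12-gon, circumradius r=2 (area = (12/2)·2.000²·sin(360°/12) = 12.00 mm²); the r=6.5 cylinder at (15, 15) contributes a regular 12-gon of circumradius 6.5 (area = (12/2)·6.500²·sin(360°/12) = 126.75 mm²); the cube at (9.5, 3.5) is not intersected at this z (z outside [5.5, 26.5]); Taking the union: the 2 present regions are separate (no shared area or edge), so areas and boundary lengths simply add and each stays a separate island — area = 138.75 mm². At z = 4.8: the cylinder: section is a regular 12-gon, circumradius r=2 (area = (12/2)·2.000²·sin(360°/12) = 12.00 mm²); the cylinder at (15, 15): section is a regular 12-gon, circumradius r=6.5 (area = (12/2)·6.500²·sin(360°/12) = 126.75 mm²); the cube at (9.5, 3.5) is absent (z outside [5.5, 26.5]); Merging all regions: the 2 present regions are separate (no shared area or edge), so areas and boundary lengths simply add and each stays a separate island — area = 138.75 mm². Checking containment: the cross-section at z = 4.8 is a subset of the cross-section at z = 4.5.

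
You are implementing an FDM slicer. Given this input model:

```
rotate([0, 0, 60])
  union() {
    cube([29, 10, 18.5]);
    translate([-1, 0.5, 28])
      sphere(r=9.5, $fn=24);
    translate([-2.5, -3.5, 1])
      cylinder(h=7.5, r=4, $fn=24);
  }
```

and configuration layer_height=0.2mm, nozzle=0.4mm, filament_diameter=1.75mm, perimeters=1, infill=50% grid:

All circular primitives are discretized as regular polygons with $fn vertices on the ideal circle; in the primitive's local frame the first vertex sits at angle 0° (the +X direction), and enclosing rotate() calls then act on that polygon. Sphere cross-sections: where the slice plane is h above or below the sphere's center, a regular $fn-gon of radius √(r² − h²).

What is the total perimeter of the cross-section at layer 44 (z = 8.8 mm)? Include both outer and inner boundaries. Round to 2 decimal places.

At z = 8.8 mm: the cube is present — its section is the full 29×10 rectangle (perimeter 78.00 mm); the sphere at (-1, 0.5) does not reach this height (|z−center|=19.200 > r=9.5); the cylinder at (-2.5, -3.5) is absent (z outside [1, 8.5]); Merging all regions: only the 29×10 cube is present, so the union is just that shape — boundary = 78.00 mm; (rotated 60° about Z; rotation is an isometry so areas/perimeters/island counts are preserved). Overall, the cross-section is a single solid region. Total boundary length (outer) = 78.00 mm.

78.00 mm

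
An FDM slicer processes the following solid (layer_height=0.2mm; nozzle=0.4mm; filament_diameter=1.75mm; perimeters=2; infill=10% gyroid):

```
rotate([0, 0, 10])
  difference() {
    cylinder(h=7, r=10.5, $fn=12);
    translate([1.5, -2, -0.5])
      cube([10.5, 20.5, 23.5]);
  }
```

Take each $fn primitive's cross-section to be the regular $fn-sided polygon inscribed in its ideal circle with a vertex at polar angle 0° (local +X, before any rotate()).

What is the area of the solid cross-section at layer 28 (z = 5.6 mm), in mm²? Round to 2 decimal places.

246.05 mm²

At z = 5.6 mm: the r=10.5 cylinder gives a regular 12-gon of circumradius 10.5 (constant along its height) (area = (12/2)·10.500²·sin(360°/12) = 330.75 mm²); the 10.5×20.5 cube at (1.5, -2) contributes its full rectangle (area 215.25 mm²); After the difference (first − rest): starting from the r=10.5 cylinder (330.75 mm²), the 10.5×20.5 cube at (1.5, -2) partially overlaps it — only the 84.70 mm² overlap (of its 215.25 mm²) is removed, clipping the outline — area = 246.05 mm²; (rotated 10° about Z; rotation is an isometry so areas/perimeters/island counts are preserved). Overall, the cross-section is a single solid region. Net area = 246.05 mm².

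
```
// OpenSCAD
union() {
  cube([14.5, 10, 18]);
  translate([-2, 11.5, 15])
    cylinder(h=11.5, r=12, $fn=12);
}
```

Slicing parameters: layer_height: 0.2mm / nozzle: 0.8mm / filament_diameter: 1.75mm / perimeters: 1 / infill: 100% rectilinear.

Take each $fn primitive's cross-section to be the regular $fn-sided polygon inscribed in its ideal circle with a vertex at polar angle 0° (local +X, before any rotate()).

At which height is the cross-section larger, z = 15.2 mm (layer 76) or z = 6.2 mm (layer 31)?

layer 76 (z = 15.2 mm)

Layer 76 (z = 15.2): the cube is present — its section is the full 14.5×10 rectangle (area 145.00 mm²); the cylinder at (-2, 11.5): section is a regular 12-gon, circumradius r=12 (area = (12/2)·12.000²·sin(360°/12) = 432.00 mm²); Merging all regions: the regions partially overlap — summed areas 577.00 mm² minus the doubly-counted overlap 69.84 mm² gives 507.16 mm² — area = 507.16 mm². So its area = 507.16 mm². Layer 31 (z = 6.2): the cube is present — its section is the full 14.5×10 rectangle (area 145.00 mm²); the cylinder at (-2, 11.5) does not reach this height (z outside [15, 26.5]); Merging all regions: only the 14.5×10 cube is present, so the union is just that shape — area = 145.00 mm². So its area = 145.00 mm². Layer 76 is larger (507.16 vs 145.00 mm²).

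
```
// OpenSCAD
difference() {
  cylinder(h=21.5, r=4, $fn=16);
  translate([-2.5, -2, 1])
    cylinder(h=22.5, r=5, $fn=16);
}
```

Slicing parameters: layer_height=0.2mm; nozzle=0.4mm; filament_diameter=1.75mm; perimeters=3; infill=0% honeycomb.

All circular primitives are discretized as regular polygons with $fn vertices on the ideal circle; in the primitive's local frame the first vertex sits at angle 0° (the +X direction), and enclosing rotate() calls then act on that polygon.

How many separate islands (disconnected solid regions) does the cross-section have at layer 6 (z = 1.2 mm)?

1

At z = 1.2 mm: the r=4 cylinder contributes a regular 16-gon of circumradius 4; the r=5 cylinder at (-2.5, -2) gives a regular 16-gon of circumradius 5 (constant along its height); Taking the first minus the rest: starting from the r=4 cylinder, the r=5 cylinder at (-2.5, -2) partially overlaps it — only the 33.50 mm² overlap (of its 76.54 mm²) is removed, clipping the outline — 1 connected region. Overall, the cross-section is a single solid region. Island count = 1.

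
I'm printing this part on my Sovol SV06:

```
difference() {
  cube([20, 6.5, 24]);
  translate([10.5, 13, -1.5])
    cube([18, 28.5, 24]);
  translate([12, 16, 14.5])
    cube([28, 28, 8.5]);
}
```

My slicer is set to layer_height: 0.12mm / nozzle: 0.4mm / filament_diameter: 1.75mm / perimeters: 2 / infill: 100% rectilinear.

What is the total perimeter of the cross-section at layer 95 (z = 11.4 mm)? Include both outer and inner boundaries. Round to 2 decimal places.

At z = 11.4 mm: the cube is present — its section is the full 20×6.5 rectangle (perimeter 53.00 mm); the 18×28.5 cube at (10.5, 13) contributes its full rectangle (perimeter 93.00 mm); the cube at (12, 16) is not intersected at this z (z outside [14.5, 23]); After the difference (first − rest): starting from the 20×6.5 cube, the 18×28.5 cube at (10.5, 13) misses the remaining region (no effect) — boundary = 53.00 mm. Overall, the cross-section is a single solid region. Total boundary length (outer) = 53.00 mm.

53.00 mm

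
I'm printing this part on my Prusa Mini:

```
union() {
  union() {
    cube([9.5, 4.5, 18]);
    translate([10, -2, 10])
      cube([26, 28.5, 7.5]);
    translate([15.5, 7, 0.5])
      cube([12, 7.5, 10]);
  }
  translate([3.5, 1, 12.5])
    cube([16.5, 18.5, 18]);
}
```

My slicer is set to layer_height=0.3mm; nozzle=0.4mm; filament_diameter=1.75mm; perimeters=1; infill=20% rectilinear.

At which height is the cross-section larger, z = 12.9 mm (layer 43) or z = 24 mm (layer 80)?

layer 43 (z = 12.9 mm)

Layer 43 (z = 12.9): the cube is present — its section is the full 9.5×4.5 rectangle (area 42.75 mm²); the 26×28.5 cube at (10, -2) contributes its full rectangle (area 741.00 mm²); the cube at (15.5, 7) is not intersected at this z (z outside [0.5, 10.5]); Taking the union: the 2 present regions are separate (no shared area or edge), so areas and boundary lengths simply add and each stays a separate island — area = 783.75 mm²; the 16.5×18.5 cube at (3.5, 1) contributes its full rectangle (area 305.25 mm²); Combining (union): the regions partially overlap — summed areas 1089.00 mm² minus the doubly-counted overlap 206.00 mm² gives 883.00 mm² — area = 883.00 mm². So its area = 883.00 mm². Layer 80 (z = 24): the cube is not intersected at this z (z outside [0, 18]); the cube at (10, -2) is not intersected at this z (z outside [10, 17.5]); the cube at (15.5, 7) does not reach this height (z outside [0.5, 10.5]); Combining (union): nothing is present at this height; the cube at (3.5, 1) (footprint 16.5×18.5) is included at this height (area 305.25 mm²); Merging all regions: only the 16.5×18.5 cube at (3.5, 1) is present, so the union is just that shape — area = 305.25 mm². So its area = 305.25 mm². Layer 43 is larger (883.00 vs 305.25 mm²).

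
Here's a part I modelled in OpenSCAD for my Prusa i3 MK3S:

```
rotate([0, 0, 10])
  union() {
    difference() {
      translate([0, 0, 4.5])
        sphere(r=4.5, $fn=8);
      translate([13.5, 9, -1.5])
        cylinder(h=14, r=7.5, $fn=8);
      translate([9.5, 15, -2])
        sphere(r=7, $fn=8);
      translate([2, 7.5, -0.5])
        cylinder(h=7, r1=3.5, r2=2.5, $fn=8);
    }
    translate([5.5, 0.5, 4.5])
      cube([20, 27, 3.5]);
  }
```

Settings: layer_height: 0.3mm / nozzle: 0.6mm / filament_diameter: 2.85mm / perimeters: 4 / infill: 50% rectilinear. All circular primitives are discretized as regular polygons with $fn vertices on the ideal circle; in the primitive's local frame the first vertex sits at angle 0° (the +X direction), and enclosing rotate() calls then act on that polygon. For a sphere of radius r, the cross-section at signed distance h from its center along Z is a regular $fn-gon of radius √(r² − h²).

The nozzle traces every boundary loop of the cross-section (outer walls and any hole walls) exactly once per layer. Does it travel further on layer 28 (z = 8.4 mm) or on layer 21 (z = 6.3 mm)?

Layer 28 (z = 8.4): the r=4.5 sphere contributes a regular 8-gon of circumradius √(4.5²−3.9²) = 2.245 (perimeter = 2·8·2.245·sin(180°/8) = 13.75 mm); the r=7.5 cylinder at (13.5, 9) gives a regular 8-gon of circumradius 7.5 (constant along its height) (perimeter = 2·8·7.500·sin(180°/8) = 45.92 mm); the sphere at (9.5, 15) is absent (|z−center|=10.400 > r=7); the cone at (2, 7.5) is not intersected at this z (z outside [-0.5, 6.5]); Subtracting the remaining from the first: starting from the r=4.5 sphere, the r=7.5 cylinder at (13.5, 9) misses the remaining region (no effect) — boundary = 13.75 mm; the cube at (5.5, 0.5) is absent (z outside [4.5, 8]); Combining (union): only the result so far is present, so the union is just that shape — boundary = 13.75 mm; (whole slice rotated 10° about Z — lengths, areas and connectivity unchanged). So its perimeter = 13.75 mm. Layer 21 (z = 6.3): the r=4.5 sphere contributes a regular 8-gon of circumradius √(4.5²−1.8²) = 4.124 (perimeter = 2·8·4.124·sin(180°/8) = 25.25 mm); the cylinder at (13.5, 9): section is a regular 8-gon, circumradius r=7.5 (perimeter = 2·8·7.500·sin(180°/8) = 45.92 mm); the sphere at (9.5, 15) is not intersected at this z (|z−center|=8.300 > r=7); the cone at (2, 7.5): at t=0.971 of its height the radius interpolates to r₁+(r₂−r₁)t = 2.529, giving a regular 8-gon of that circumradius (perimeter = 2·8·2.529·sin(180°/8) = 15.48 mm); Subtracting the remaining from the first: starting from the r=4.5 sphere, the r=7.5 cylinder at (13.5, 9) misses the remaining region (no effect); the cone at (2, 7.5) misses the remaining region (no effect) — boundary = 25.25 mm; the cube at (5.5, 0.5) (footprint 20×27) is included at this height (perimeter 94.00 mm); Merging all regions: the 2 present regions are separate (no shared area or edge), so areas and boundary lengths simply add and each stays a separate island — boundary = 119.25 mm; (rotated 10° about Z; rotation is an isometry so areas/perimeters/island counts are preserved). So its perimeter = 119.25 mm. Layer 21 is larger (119.25 vs 13.75 mm).

layer 21 (z = 6.3 mm)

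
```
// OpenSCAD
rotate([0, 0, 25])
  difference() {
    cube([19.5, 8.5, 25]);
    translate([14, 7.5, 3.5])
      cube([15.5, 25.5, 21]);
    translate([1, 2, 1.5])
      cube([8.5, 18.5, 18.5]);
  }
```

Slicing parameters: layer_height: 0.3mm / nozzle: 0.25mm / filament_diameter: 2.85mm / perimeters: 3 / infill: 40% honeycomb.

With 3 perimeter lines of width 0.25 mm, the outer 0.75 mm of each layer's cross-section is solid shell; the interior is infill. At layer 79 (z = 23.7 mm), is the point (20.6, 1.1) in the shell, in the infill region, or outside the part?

outside

At z = 23.7 mm: the cube is present — its section is the full 19.5×8.5 rectangle; the 15.5×25.5 cube at (14, 7.5) contributes its full rectangle; the cube at (1, 2) is absent (z outside [1.5, 20]); Subtracting the remaining from the first: starting from the 19.5×8.5 cube, the 15.5×25.5 cube at (14, 7.5) partially overlaps it — only the 5.50 mm² overlap (of its 395.25 mm²) is removed, clipping the outline — 1 connected region; (whole slice rotated 25° about Z — lengths, areas and connectivity unchanged). Overall, the cross-section is a single solid region. Undo the 25° rotation: the query point maps to (19.135, -7.709) in the un-rotated model frame. The nearest boundary edge runs (19.50, 0.00)→(0.00, 0.00); distance from the point to it = 7.71 mm. The point is not inside any of the regions above, so it lies outside the cross-section (7.71 mm from the nearest boundary).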